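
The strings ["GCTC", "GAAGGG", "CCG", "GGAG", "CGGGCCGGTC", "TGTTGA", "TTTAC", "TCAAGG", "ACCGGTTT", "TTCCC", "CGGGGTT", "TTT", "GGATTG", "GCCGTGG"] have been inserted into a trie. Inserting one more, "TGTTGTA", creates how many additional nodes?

Walking "TGTTGTA" from the root, the first 5 characters ("TGTTG") follow existing edges; "T" is the first miss.
New nodes needed: |"TGTTGTA"| − 5 = 7 − 5 = 2.

2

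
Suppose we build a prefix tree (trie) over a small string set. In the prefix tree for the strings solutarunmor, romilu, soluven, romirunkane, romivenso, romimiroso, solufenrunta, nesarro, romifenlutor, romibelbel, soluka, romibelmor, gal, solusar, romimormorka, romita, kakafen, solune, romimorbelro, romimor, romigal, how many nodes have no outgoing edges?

A leaf is a node with no children — equivalently, the end of a word that is not a proper prefix of any other stored word.
Those words: "gal", "kakafen", "nesarro", "romibelbel", "romibelmor", "romifenlutor", "romigal", "romilu", "romimiroso", "romimorbelro", "romimormorka", "romirunkane", "romita", "romivenso", "solufenrunta", "soluka", "solune", "solusar", "solutarunmor", "soluven"
Leaf count: 20

20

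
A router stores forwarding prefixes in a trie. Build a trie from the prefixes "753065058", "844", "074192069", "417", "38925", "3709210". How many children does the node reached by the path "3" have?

2

Walk "3" from the root, arriving at one node.
Characters that immediately follow "3" among the stored strings: {7, 8}.
That node has 2 child edges.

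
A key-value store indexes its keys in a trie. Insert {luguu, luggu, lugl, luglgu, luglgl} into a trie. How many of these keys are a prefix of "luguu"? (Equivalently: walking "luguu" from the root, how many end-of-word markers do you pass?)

Walk "luguu" from the root; an end-of-word marker is hit whenever a stored word is a prefix of "luguu".
Prefixes of the query that are stored words: "luguu"
Count: 1

1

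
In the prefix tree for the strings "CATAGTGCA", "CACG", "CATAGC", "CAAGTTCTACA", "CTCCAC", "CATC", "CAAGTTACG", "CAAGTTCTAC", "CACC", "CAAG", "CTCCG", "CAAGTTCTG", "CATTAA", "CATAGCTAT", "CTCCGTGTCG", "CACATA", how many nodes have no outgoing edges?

A leaf is a node with no children — equivalently, the end of a word that is not a proper prefix of any other stored word.
Those words: "CAAGTTACG", "CAAGTTCTACA", "CAAGTTCTG", "CACATA", "CACC", "CACG", "CATAGCTAT", "CATAGTGCA", "CATC", "CATTAA", "CTCCAC", "CTCCGTGTCG"
Leaf count: 12

12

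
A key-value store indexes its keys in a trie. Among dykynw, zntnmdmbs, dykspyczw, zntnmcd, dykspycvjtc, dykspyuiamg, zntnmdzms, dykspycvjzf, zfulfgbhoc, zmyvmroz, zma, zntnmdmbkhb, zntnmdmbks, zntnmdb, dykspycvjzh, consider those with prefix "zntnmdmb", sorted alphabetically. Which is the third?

zntnmdmbs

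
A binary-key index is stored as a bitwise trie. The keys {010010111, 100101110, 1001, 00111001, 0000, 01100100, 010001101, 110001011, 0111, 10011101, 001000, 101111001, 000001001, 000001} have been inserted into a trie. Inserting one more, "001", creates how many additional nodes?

0

Every character of "001" already lies on an existing path (it is a prefix of some stored word).
No new nodes are needed: 0.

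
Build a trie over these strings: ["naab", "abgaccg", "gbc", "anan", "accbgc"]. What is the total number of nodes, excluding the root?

Trie structure (* marks end of a word):
(root)
├─ a
│  ├─ b
│  │  └─ g
│  │     └─ a
│  │        └─ c
│  │           └─ c
│  │              └─ g *
│  ├─ c
│  │  └─ c
│  │     └─ b
│  │        └─ g
│  │           └─ c *
│  └─ n
│     └─ a
│        └─ n *
├─ g
│  └─ b
│     └─ c *
└─ n
   └─ a
      └─ a
         └─ b *
Counting every labelled node above: 22.

22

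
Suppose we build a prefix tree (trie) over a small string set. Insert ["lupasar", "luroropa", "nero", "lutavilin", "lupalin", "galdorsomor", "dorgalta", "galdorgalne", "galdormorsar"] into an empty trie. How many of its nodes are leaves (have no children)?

9

Leaves are exactly the stored words that no other stored word extends.
Those words: "dorgalta", "galdorgalne", "galdormorsar", "galdorsomor", "lupalin", "lupasar", "luroropa", "lutavilin", "nero"
Leaf count: 9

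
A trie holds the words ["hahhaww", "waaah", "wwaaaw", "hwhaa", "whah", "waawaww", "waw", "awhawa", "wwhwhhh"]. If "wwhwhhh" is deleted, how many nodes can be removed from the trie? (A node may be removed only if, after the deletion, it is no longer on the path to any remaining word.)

Walk "wwhwhhh" from the leaf back toward the root, removing each node that no remaining word uses.
The suffix "hwhhh" (5 nodes) is used only by "wwhwhhh"; the node for "ww" still has the child "a", so pruning stops there.
Nodes removed: 5

5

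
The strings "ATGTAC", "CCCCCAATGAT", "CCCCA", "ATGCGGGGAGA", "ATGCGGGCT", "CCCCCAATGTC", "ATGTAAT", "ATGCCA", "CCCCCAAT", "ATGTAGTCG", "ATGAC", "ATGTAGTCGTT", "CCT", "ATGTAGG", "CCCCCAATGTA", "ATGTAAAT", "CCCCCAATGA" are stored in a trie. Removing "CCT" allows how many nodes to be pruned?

After clearing the end-marker at "CCT", prune upward until reaching a node still needed by another word.
The suffix "T" (1 node) is used only by "CCT"; the node for "CC" still has the child "C", so pruning stops there.
Nodes removed: 1

1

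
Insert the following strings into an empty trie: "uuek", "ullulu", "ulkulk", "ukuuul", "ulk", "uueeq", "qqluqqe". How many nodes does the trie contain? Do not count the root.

Trace insertions, counting only characters that open a new branch:
  "uuek" → 4 new (u, u, e, k)
  "ullulu" → prefix "u" already present; 5 new (l, l, u, l, u)
  "ulkulk" → prefix "ul" already present; 4 new (k, u, l, k)
  "ukuuul" → prefix "u" already present; 5 new (k, u, u, u, l)
  "ulk" → prefix "ulk" already present; 0 new (none)
  "uueeq" → prefix "uue" already present; 2 new (e, q)
  "qqluqqe" → 7 new (q, q, l, u, q, q, e)
Total nodes = 4 + 5 + 4 + 5 + 0 + 2 + 7 = 27

27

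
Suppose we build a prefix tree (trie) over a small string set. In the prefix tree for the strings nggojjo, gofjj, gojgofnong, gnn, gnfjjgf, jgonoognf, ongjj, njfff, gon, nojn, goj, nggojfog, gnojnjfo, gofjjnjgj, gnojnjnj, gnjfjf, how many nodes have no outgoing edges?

14

Leaves are exactly the stored words that no other stored word extends.
Those words: "gnfjjgf", "gnjfjf", "gnn", "gnojnjfo", "gnojnjnj", "gofjjnjgj", "gojgofnong", "gon", "jgonoognf", "nggojfog", "nggojjo", "njfff", "nojn", "ongjj"
Leaf count: 14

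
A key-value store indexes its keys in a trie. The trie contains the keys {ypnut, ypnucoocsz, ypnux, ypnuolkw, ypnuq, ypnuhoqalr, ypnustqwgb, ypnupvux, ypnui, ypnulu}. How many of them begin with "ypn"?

Filter for entries beginning with "ypn":
Matches: "ypnucoocsz", "ypnuhoqalr", "ypnui", "ypnulu", "ypnuolkw", "ypnupvux", "ypnuq", "ypnustqwgb", "ypnut", "ypnux"
Count: 10

10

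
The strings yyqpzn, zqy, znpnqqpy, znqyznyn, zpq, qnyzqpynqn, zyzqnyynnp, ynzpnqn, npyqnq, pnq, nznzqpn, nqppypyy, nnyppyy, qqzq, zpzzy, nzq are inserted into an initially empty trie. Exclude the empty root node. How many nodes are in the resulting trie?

For each word, the new-node count is its length minus the longest prefix already in the trie:
  "yyqpzn" → 6 new (y, y, q, p, z, n)
  "zqy" → 3 new (z, q, y)
  "znpnqqpy" → prefix "z" already present; 7 new (n, p, n, q, q, p, y)
  "znqyznyn" → prefix "zn" already present; 6 new (q, y, z, n, y, n)
  "zpq" → prefix "z" already present; 2 new (p, q)
  "qnyzqpynqn" → 10 new (q, n, y, z, q, p, y, n, q, n)
  "zyzqnyynnp" → prefix "z" already present; 9 new (y, z, q, n, y, y, n, n, p)
  "ynzpnqn" → prefix "y" already present; 6 new (n, z, p, n, q, n)
  "npyqnq" → 6 new (n, p, y, q, n, q)
  "pnq" → 3 new (p, n, q)
  "nznzqpn" → prefix "n" already present; 6 new (z, n, z, q, p, n)
  "nqppypyy" → prefix "n" already present; 7 new (q, p, p, y, p, y, y)
  "nnyppyy" → prefix "n" already present; 6 new (n, y, p, p, y, y)
  "qqzq" → prefix "q" already present; 3 new (q, z, q)
  "zpzzy" → prefix "zp" already present; 3 new (z, z, y)
  "nzq" → prefix "nz" already present; 1 new (q)
Total nodes = 6 + 3 + 7 + 6 + 2 + 10 + 9 + 6 + 6 + 3 + 6 + 7 + 6 + 3 + 3 + 1 = 84

84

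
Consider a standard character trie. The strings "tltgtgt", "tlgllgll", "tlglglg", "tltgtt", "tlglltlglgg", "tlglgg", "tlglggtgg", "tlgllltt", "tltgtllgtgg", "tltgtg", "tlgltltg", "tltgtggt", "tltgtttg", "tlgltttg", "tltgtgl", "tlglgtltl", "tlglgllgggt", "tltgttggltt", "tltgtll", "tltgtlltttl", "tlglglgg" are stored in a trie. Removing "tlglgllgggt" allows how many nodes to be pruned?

5

After clearing the end-marker at "tlglgllgggt", prune upward until reaching a node still needed by another word.
The suffix "lgggt" (5 nodes) is used only by "tlglgllgggt"; the node for "tlglgl" still has the child "g", so pruning stops there.
Nodes removed: 5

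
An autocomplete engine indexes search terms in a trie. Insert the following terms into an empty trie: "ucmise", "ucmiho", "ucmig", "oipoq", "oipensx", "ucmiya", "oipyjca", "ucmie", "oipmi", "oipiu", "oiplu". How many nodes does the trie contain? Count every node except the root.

Trace insertions, counting only characters that open a new branch:
  "ucmise" → 6 new (u, c, m, i, s, e)
  "ucmiho" → prefix "ucmi" already present; 2 new (h, o)
  "ucmig" → prefix "ucmi" already present; 1 new (g)
  "oipoq" → 5 new (o, i, p, o, q)
  "oipensx" → prefix "oip" already present; 4 new (e, n, s, x)
  "ucmiya" → prefix "ucmi" already present; 2 new (y, a)
  "oipyjca" → prefix "oip" already present; 4 new (y, j, c, a)
  "ucmie" → prefix "ucmi" already present; 1 new (e)
  "oipmi" → prefix "oip" already present; 2 new (m, i)
  "oipiu" → prefix "oip" already present; 2 new (i, u)
  "oiplu" → prefix "oip" already present; 2 new (l, u)
Total nodes = 6 + 2 + 1 + 5 + 4 + 2 + 4 + 1 + 2 + 2 + 2 = 31

31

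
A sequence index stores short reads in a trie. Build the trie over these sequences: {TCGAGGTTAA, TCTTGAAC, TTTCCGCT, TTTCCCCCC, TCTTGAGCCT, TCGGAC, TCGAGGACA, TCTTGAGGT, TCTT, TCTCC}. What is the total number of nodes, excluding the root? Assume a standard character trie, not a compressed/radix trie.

41

Count nodes per top-level branch (shared prefixes stored once):
  'T'-branch (TCGAGGACA, TCGAGGTTAA, TCGGAC, TCTCC, TCTT, TCTTGAAC, TCTTGAGCCT, TCTTGAGGT, TTTCCCCCC, TTTCCGCT): 41 nodes
Sum: 41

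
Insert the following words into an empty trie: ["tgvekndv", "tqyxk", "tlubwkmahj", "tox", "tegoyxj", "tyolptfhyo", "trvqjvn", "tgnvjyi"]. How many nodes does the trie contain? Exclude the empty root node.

49

Trace insertions, counting only characters that open a new branch:
  "tgvekndv" → 8 new (t, g, v, e, k, n, d, v)
  "tqyxk" → prefix "t" already present; 4 new (q, y, x, k)
  "tlubwkmahj" → prefix "t" already present; 9 new (l, u, b, w, k, m, a, h, j)
  "tox" → prefix "t" already present; 2 new (o, x)
  "tegoyxj" → prefix "t" already present; 6 new (e, g, o, y, x, j)
  "tyolptfhyo" → prefix "t" already present; 9 new (y, o, l, p, t, f, h, y, o)
  "trvqjvn" → prefix "t" already present; 6 new (r, v, q, j, v, n)
  "tgnvjyi" → prefix "tg" already present; 5 new (n, v, j, y, i)
Total nodes = 8 + 4 + 9 + 2 + 6 + 9 + 6 + 5 = 49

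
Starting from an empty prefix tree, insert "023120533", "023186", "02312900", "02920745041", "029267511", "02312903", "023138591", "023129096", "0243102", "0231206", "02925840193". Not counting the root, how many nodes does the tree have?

49

For each word, the new-node count is its length minus the longest prefix already in the trie:
  "023120533" → 9 new (0, 2, 3, 1, 2, 0, 5, 3, 3)
  "023186" → prefix "0231" already present; 2 new (8, 6)
  "02312900" → prefix "02312" already present; 3 new (9, 0, 0)
  "02920745041" → prefix "02" already present; 9 new (9, 2, 0, 7, 4, 5, 0, 4, 1)
  "029267511" → prefix "0292" already present; 5 new (6, 7, 5, 1, 1)
  "02312903" → prefix "0231290" already present; 1 new (3)
  "023138591" → prefix "0231" already present; 5 new (3, 8, 5, 9, 1)
  "023129096" → prefix "0231290" already present; 2 new (9, 6)
  "0243102" → prefix "02" already present; 5 new (4, 3, 1, 0, 2)
  "0231206" → prefix "023120" already present; 1 new (6)
  "02925840193" → prefix "0292" already present; 7 new (5, 8, 4, 0, 1, 9, 3)
Total nodes = 9 + 2 + 3 + 9 + 5 + 1 + 5 + 2 + 5 + 1 + 7 = 49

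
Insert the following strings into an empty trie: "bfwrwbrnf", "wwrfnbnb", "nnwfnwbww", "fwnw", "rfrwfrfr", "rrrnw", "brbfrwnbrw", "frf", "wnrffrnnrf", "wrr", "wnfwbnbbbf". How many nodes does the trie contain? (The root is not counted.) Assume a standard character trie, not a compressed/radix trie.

72

Insert word by word; a character creates a node only if that edge doesn't already exist:
  "bfwrwbrnf" → 9 new (b, f, w, r, w, b, r, n, f)
  "wwrfnbnb" → 8 new (w, w, r, f, n, b, n, b)
  "nnwfnwbww" → 9 new (n, n, w, f, n, w, b, w, w)
  "fwnw" → 4 new (f, w, n, w)
  "rfrwfrfr" → 8 new (r, f, r, w, f, r, f, r)
  "rrrnw" → prefix "r" already present; 4 new (r, r, n, w)
  "brbfrwnbrw" → prefix "b" already present; 9 new (r, b, f, r, w, n, b, r, w)
  "frf" → prefix "f" already present; 2 new (r, f)
  "wnrffrnnrf" → prefix "w" already present; 9 new (n, r, f, f, r, n, n, r, f)
  "wrr" → prefix "w" already present; 2 new (r, r)
  "wnfwbnbbbf" → prefix "wn" already present; 8 new (f, w, b, n, b, b, b, f)
Total nodes = 9 + 8 + 9 + 4 + 8 + 4 + 9 + 2 + 9 + 2 + 8 = 72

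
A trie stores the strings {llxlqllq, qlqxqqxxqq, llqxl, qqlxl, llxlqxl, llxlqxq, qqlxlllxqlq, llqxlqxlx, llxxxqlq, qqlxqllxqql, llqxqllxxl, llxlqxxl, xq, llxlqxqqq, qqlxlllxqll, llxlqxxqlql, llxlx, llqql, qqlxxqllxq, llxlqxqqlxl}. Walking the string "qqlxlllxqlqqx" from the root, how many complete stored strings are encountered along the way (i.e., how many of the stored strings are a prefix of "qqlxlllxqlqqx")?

Walk "qqlxlllxqlqqx" from the root; an end-of-word marker is hit whenever a stored word is a prefix of "qqlxlllxqlqqx".
Prefixes of the query that are stored words: "qqlxl", "qqlxlllxqlq"
Count: 2

2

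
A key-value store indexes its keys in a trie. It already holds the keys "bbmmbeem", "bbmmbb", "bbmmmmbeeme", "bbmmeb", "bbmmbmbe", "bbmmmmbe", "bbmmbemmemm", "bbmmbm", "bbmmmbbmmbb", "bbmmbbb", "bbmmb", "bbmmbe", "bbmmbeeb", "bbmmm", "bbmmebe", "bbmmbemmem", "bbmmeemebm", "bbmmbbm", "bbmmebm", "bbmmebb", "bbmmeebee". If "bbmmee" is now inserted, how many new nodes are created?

"bbmmee" is already a full path in the trie; only an end-marker is added.
No new nodes are needed: 0.

0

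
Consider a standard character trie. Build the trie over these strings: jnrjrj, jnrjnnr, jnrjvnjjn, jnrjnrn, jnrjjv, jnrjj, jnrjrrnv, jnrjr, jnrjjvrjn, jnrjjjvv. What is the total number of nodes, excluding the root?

27

Count nodes per top-level branch (shared prefixes stored once):
  'j'-branch (jnrjj, jnrjjjvv, jnrjjv, jnrjjvrjn, jnrjnnr, jnrjnrn, jnrjr, jnrjrj, jnrjrrnv, jnrjvnjjn): 27 nodes
Sum: 27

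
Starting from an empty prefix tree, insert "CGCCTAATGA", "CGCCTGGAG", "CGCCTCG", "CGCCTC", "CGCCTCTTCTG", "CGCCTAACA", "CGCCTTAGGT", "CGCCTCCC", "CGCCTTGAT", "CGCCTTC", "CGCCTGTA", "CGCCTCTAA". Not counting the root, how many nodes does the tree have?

38

Insert word by word; a character creates a node only if that edge doesn't already exist:
  "CGCCTAATGA" → 10 new (C, G, C, C, T, A, A, T, G, A)
  "CGCCTGGAG" → prefix "CGCCT" already present; 4 new (G, G, A, G)
  "CGCCTCG" → prefix "CGCCT" already present; 2 new (C, G)
  "CGCCTC" → prefix "CGCCTC" already present; 0 new (none)
  "CGCCTCTTCTG" → prefix "CGCCTC" already present; 5 new (T, T, C, T, G)
  "CGCCTAACA" → prefix "CGCCTAA" already present; 2 new (C, A)
  "CGCCTTAGGT" → prefix "CGCCT" already present; 5 new (T, A, G, G, T)
  "CGCCTCCC" → prefix "CGCCTC" already present; 2 new (C, C)
  "CGCCTTGAT" → prefix "CGCCTT" already present; 3 new (G, A, T)
  "CGCCTTC" → prefix "CGCCTT" already present; 1 new (C)
  "CGCCTGTA" → prefix "CGCCTG" already present; 2 new (T, A)
  "CGCCTCTAA" → prefix "CGCCTCT" already present; 2 new (A, A)
Total nodes = 10 + 4 + 2 + 0 + 5 + 2 + 5 + 2 + 3 + 1 + 2 + 2 = 38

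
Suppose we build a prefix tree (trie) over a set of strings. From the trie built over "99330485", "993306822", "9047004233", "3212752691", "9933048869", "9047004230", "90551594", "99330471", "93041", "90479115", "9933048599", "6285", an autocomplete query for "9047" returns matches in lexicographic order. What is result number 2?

Filter for "9047…" and sort: "9047004230", "9047004233", "90479115"
The 2nd is 9047004233.

9047004233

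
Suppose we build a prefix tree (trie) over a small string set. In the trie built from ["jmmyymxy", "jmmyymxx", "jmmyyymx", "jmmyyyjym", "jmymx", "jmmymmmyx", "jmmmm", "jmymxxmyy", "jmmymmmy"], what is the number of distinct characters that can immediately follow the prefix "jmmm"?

Follow the path "jmmm" to its node, then look at its outgoing edges.
Characters that immediately follow "jmmm" among the stored strings: {m}.
That node has 1 child edge.

1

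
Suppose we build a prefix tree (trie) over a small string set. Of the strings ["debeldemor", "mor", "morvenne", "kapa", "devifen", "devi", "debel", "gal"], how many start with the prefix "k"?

1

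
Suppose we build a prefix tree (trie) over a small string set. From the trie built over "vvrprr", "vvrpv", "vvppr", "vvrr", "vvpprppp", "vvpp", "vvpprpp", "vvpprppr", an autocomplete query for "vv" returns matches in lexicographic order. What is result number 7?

DFS of the "vv" subtree visits, in order: "vvpp", "vvppr", "vvpprpp", "vvpprppp", "vvpprppr", "vvrprr", "vvrpv", "vvrr"
Position 7: vvrpv

vvrpv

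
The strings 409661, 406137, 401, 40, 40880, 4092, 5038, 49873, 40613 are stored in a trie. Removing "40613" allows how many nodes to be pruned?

0

Walk "40613" from the leaf back toward the root, removing each node that no remaining word uses.
Every node on "40613" is still needed (e.g. by "406137"), so nothing is freed.
Nodes removed: 0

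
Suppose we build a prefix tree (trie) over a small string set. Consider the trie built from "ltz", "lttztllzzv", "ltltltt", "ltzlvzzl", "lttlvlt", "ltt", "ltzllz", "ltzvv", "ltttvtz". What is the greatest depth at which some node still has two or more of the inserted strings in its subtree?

4

Look for the deepest trie node that still has at least two words in its subtree.
"ltzllz" and "ltzlvzzl" agree on "ltzl" (4 characters) before diverging; nothing deeper is shared.
Longest shared-prefix length: 4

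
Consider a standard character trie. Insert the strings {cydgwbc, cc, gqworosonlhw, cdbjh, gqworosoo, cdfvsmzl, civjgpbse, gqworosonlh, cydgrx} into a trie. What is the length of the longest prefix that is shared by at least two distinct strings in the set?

Equivalently: take the maximum, over all pairs, of their longest common prefix length.
"gqworosonlh" and "gqworosonlhw" agree on "gqworosonlh" (11 characters) before diverging; nothing deeper is shared.
Longest shared-prefix length: 11

11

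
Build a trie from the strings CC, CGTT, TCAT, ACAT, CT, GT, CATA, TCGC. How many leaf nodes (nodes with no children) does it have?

Leaves are exactly the stored words that no other stored word extends.
Those words: "ACAT", "CATA", "CC", "CGTT", "CT", "GT", "TCAT", "TCGC"
Leaf count: 8

8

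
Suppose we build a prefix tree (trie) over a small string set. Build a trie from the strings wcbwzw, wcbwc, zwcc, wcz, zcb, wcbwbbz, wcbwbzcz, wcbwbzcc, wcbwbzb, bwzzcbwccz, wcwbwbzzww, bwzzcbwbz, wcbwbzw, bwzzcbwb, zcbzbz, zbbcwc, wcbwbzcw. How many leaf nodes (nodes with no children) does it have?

15

A leaf is a node with no children — equivalently, the end of a word that is not a proper prefix of any other stored word.
Those words: "bwzzcbwbz", "bwzzcbwccz", "wcbwbbz", "wcbwbzb", "wcbwbzcc", "wcbwbzcw", "wcbwbzcz", "wcbwbzw", "wcbwc", "wcbwzw", "wcwbwbzzww", "wcz", "zbbcwc", "zcbzbz", "zwcc"
Leaf count: 15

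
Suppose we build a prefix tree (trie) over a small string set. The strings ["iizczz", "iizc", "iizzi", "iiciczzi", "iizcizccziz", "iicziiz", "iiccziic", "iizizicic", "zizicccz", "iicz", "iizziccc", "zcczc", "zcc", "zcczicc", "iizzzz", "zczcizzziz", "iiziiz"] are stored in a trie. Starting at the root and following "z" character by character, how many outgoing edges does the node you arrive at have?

The children of the "z" node are the distinct next characters among strings starting with "z".
Distinct next characters after "z": c, i.
That node has 2 child edges.

2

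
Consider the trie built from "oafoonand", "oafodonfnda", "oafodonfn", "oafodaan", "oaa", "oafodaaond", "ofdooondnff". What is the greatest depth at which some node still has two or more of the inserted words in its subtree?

Equivalently: take the maximum, over all pairs, of their longest common prefix length.
e.g. "oafodonfn" and "oafodonfnda" share the prefix "oafodonfn" of length 9; no pair shares a longer one.
Longest shared-prefix length: 9

9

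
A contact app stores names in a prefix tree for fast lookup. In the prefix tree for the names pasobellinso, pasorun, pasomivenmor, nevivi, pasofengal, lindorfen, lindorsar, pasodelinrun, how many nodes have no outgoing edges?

A leaf is a node with no children — equivalently, the end of a word that is not a proper prefix of any other stored word.
Those words: "lindorfen", "lindorsar", "nevivi", "pasobellinso", "pasodelinrun", "pasofengal", "pasomivenmor", "pasorun"
Leaf count: 8

8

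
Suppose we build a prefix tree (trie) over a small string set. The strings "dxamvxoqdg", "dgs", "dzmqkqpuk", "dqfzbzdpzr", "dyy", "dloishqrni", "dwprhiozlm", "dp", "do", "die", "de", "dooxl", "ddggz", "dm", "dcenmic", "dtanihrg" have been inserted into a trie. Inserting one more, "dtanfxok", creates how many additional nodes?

The longest prefix of "dtanfxok" already in the trie is "dtan" (length 4).
New nodes needed: |"dtanfxok"| − 4 = 8 − 4 = 4.

4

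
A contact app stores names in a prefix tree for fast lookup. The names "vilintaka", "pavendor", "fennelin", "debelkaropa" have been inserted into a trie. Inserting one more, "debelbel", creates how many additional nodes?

3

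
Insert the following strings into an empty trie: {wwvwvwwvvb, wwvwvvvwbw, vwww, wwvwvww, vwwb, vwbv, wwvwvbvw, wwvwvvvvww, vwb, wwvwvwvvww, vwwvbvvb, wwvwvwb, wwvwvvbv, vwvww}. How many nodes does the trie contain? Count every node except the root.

For each word, the new-node count is its length minus the longest prefix already in the trie:
  "wwvwvwwvvb" → 10 new (w, w, v, w, v, w, w, v, v, b)
  "wwvwvvvwbw" → prefix "wwvwv" already present; 5 new (v, v, w, b, w)
  "vwww" → 4 new (v, w, w, w)
  "wwvwvww" → prefix "wwvwvww" already present; 0 new (none)
  "vwwb" → prefix "vww" already present; 1 new (b)
  "vwbv" → prefix "vw" already present; 2 new (b, v)
  "wwvwvbvw" → prefix "wwvwv" already present; 3 new (b, v, w)
  "wwvwvvvvww" → prefix "wwvwvvv" already present; 3 new (v, w, w)
  "vwb" → prefix "vwb" already present; 0 new (none)
  "wwvwvwvvww" → prefix "wwvwvw" already present; 4 new (v, v, w, w)
  "vwwvbvvb" → prefix "vww" already present; 5 new (v, b, v, v, b)
  "wwvwvwb" → prefix "wwvwvw" already present; 1 new (b)
  "wwvwvvbv" → prefix "wwvwvv" already present; 2 new (b, v)
  "vwvww" → prefix "vw" already present; 3 new (v, w, w)
Total nodes = 10 + 5 + 4 + 0 + 1 + 2 + 3 + 3 + 0 + 4 + 5 + 1 + 2 + 3 = 43

43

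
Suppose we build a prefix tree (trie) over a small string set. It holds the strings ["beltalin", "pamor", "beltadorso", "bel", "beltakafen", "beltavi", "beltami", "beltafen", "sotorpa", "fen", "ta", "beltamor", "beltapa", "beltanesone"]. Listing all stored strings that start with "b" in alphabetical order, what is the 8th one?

DFS of the "b" subtree visits, in order: "bel", "beltadorso", "beltafen", "beltakafen", "beltalin", "beltami", "beltamor", "beltanesone", "beltapa", "beltavi"
The 8th is beltanesone.

beltanesone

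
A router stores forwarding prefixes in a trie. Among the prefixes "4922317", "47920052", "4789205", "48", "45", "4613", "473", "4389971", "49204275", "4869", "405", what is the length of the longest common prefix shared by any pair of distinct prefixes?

3

Equivalently: take the maximum, over all pairs, of their longest common prefix length.
"49204275" and "4922317" agree on "492" (3 characters) before diverging; nothing deeper is shared.
Longest shared-prefix length: 3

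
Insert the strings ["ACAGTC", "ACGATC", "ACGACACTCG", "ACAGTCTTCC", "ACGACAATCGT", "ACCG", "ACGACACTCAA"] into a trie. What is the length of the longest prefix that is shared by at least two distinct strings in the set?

Look for the deepest trie node that still has at least two words in its subtree.
e.g. "ACGACACTCAA" and "ACGACACTCG" share the prefix "ACGACACTC" of length 9; no pair shares a longer one.
Longest shared-prefix length: 9

9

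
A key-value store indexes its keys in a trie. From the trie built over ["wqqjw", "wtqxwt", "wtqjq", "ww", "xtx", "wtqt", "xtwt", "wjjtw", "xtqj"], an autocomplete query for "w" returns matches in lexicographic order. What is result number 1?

Words with prefix "w", in lexicographic order: "wjjtw", "wqqjw", "wtqjq", "wtqt", "wtqxwt", "ww"
Position 1: wjjtw

wjjtw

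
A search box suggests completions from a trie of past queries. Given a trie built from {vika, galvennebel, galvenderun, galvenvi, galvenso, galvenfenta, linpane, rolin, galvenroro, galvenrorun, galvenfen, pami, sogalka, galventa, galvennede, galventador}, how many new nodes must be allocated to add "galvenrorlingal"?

Walking "galvenrorlingal" from the root, the first 9 characters ("galvenror") follow existing edges; "l" is the first miss.
New nodes needed: |"galvenrorlingal"| − 9 = 15 − 9 = 6.

6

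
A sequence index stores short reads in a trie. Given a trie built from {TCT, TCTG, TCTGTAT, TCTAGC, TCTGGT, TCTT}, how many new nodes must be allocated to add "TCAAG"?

The longest prefix of "TCAAG" already in the trie is "TC" (length 2).
Each of the 3 remaining characters creates one node.

3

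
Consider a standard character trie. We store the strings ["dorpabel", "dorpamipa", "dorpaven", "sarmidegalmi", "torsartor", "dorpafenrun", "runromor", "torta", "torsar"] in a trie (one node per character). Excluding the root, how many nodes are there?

For each word, the new-node count is its length minus the longest prefix already in the trie:
  "dorpabel" → 8 new (d, o, r, p, a, b, e, l)
  "dorpamipa" → prefix "dorpa" already present; 4 new (m, i, p, a)
  "dorpaven" → prefix "dorpa" already present; 3 new (v, e, n)
  "sarmidegalmi" → 12 new (s, a, r, m, i, d, e, g, a, l, m, i)
  "torsartor" → 9 new (t, o, r, s, a, r, t, o, r)
  "dorpafenrun" → prefix "dorpa" already present; 6 new (f, e, n, r, u, n)
  "runromor" → 8 new (r, u, n, r, o, m, o, r)
  "torta" → prefix "tor" already present; 2 new (t, a)
  "torsar" → prefix "torsar" already present; 0 new (none)
Total nodes = 8 + 4 + 3 + 12 + 9 + 6 + 8 + 2 + 0 = 52

52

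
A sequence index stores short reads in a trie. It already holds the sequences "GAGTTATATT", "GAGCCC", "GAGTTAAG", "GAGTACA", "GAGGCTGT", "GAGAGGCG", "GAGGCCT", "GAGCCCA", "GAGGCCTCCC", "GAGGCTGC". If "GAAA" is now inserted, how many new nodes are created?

The longest prefix of "GAAA" already in the trie is "GA" (length 2).
New nodes needed: |"GAAA"| − 2 = 4 − 2 = 2.

2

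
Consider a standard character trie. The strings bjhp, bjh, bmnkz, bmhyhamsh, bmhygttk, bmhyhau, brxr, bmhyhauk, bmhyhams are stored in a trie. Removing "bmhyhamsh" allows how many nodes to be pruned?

After clearing the end-marker at "bmhyhamsh", prune upward until reaching a node still needed by another word.
The suffix "h" (1 node) is used only by "bmhyhamsh"; "bmhyhams" is itself a stored word, so pruning stops there.
Nodes removed: 1

1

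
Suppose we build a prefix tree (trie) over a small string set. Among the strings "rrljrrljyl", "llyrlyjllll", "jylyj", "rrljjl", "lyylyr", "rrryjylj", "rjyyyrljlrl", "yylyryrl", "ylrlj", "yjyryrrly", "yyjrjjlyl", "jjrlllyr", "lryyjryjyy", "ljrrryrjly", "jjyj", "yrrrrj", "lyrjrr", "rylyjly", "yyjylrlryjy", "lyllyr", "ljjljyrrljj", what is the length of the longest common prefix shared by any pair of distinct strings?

4

Look for the deepest trie node that still has at least two words in its subtree.
"rrljjl" and "rrljrrljyl" agree on "rrlj" (4 characters) before diverging; nothing deeper is shared.
Longest shared-prefix length: 4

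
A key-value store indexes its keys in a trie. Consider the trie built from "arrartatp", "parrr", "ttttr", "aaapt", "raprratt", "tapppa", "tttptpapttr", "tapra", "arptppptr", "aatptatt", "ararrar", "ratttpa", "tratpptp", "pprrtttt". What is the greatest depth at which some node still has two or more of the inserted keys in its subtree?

Look for the deepest trie node that still has at least two words in its subtree.
"tapppa" and "tapra" agree on "tap" (3 characters) before diverging; nothing deeper is shared.
Longest shared-prefix length: 3

3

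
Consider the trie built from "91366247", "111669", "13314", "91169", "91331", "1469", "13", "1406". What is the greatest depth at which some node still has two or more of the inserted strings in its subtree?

3

Look for the deepest trie node that still has at least two words in its subtree.
e.g. "91331" and "91366247" share the prefix "913" of length 3; no pair shares a longer one.
Longest shared-prefix length: 3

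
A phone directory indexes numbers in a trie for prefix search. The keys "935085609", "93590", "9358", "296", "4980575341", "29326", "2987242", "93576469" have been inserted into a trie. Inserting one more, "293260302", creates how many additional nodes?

4

The longest prefix of "293260302" already in the trie is "29326" (length 5).
Each of the 4 remaining characters creates one node.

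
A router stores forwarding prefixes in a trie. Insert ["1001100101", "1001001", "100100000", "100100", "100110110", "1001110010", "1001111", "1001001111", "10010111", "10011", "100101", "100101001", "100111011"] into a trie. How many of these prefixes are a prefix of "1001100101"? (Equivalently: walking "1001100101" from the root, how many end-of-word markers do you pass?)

2

Walk "1001100101" from the root; an end-of-word marker is hit whenever a stored word is a prefix of "1001100101".
Prefixes of the query that are stored words: "10011", "1001100101"
Count: 2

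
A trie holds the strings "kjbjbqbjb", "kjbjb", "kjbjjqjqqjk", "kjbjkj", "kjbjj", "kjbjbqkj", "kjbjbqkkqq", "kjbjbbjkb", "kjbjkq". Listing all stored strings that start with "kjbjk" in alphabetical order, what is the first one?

kjbjkj

Filter for "kjbjk…" and sort: "kjbjkj", "kjbjkq"
The 1st is kjbjkj.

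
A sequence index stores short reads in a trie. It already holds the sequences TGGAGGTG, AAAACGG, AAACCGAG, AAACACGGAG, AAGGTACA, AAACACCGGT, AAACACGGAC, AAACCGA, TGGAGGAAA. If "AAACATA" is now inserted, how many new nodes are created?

"AAACA" is already a path in the trie; the remaining "TA" must be added.
So 7 − 5 = 2 new nodes.

2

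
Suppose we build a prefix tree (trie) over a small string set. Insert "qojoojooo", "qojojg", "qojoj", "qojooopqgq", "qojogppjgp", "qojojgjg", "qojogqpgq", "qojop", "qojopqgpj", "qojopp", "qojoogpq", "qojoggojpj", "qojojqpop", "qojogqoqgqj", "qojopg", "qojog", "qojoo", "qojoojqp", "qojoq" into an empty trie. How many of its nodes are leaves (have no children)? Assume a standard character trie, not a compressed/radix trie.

A leaf is a node with no children — equivalently, the end of a word that is not a proper prefix of any other stored word.
Those words: "qojoggojpj", "qojogppjgp", "qojogqoqgqj", "qojogqpgq", "qojojgjg", "qojojqpop", "qojoogpq", "qojoojooo", "qojoojqp", "qojooopqgq", "qojopg", "qojopp", "qojopqgpj", "qojoq"
Leaf count: 14

14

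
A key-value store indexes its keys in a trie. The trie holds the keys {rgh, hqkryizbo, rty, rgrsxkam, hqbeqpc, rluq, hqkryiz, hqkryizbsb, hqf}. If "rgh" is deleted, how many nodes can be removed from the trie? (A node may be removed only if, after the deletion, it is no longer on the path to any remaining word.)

Walk "rgh" from the leaf back toward the root, removing each node that no remaining word uses.
The suffix "h" (1 node) is used only by "rgh"; the node for "rg" still has the child "r", so pruning stops there.
Nodes removed: 1

1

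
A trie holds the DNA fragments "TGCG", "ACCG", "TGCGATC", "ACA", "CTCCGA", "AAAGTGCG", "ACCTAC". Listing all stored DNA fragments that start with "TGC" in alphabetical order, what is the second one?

TGCGATC

Words with prefix "TGC", in lexicographic order: "TGCG", "TGCGATC"
Position 2: TGCGATC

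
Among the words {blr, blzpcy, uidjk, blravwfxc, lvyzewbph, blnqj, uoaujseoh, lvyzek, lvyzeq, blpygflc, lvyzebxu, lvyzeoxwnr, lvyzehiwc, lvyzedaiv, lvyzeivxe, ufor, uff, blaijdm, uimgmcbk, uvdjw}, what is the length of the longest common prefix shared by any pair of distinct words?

Look for the deepest trie node that still has at least two words in its subtree.
e.g. "lvyzebxu" and "lvyzedaiv" share the prefix "lvyze" of length 5; no pair shares a longer one.
Longest shared-prefix length: 5

5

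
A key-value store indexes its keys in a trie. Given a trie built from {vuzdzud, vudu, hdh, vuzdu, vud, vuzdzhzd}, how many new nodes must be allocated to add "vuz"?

0

"vuz" is already a full path in the trie; only an end-marker is added.
No new nodes are needed: 0.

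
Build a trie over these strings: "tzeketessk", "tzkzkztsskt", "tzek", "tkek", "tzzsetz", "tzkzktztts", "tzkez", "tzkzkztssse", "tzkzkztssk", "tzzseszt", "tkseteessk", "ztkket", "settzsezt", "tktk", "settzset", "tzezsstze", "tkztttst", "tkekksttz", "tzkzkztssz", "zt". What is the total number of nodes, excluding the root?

Insert word by word; a character creates a node only if that edge doesn't already exist:
  "tzeketessk" → 10 new (t, z, e, k, e, t, e, s, s, k)
  "tzkzkztsskt" → prefix "tz" already present; 9 new (k, z, k, z, t, s, s, k, t)
  "tzek" → prefix "tzek" already present; 0 new (none)
  "tkek" → prefix "t" already present; 3 new (k, e, k)
  "tzzsetz" → prefix "tz" already present; 5 new (z, s, e, t, z)
  "tzkzktztts" → prefix "tzkzk" already present; 5 new (t, z, t, t, s)
  "tzkez" → prefix "tzk" already present; 2 new (e, z)
  "tzkzkztssse" → prefix "tzkzkztss" already present; 2 new (s, e)
  "tzkzkztssk" → prefix "tzkzkztssk" already present; 0 new (none)
  "tzzseszt" → prefix "tzzse" already present; 3 new (s, z, t)
  "tkseteessk" → prefix "tk" already present; 8 new (s, e, t, e, e, s, s, k)
  "ztkket" → 6 new (z, t, k, k, e, t)
  "settzsezt" → 9 new (s, e, t, t, z, s, e, z, t)
  "tktk" → prefix "tk" already present; 2 new (t, k)
  "settzset" → prefix "settzse" already present; 1 new (t)
  "tzezsstze" → prefix "tze" already present; 6 new (z, s, s, t, z, e)
  "tkztttst" → prefix "tk" already present; 6 new (z, t, t, t, s, t)
  "tkekksttz" → prefix "tkek" already present; 5 new (k, s, t, t, z)
  "tzkzkztssz" → prefix "tzkzkztss" already present; 1 new (z)
  "zt" → prefix "zt" already present; 0 new (none)
Total nodes = 10 + 9 + 0 + 3 + 5 + 5 + 2 + 2 + 0 + 3 + 8 + 6 + 9 + 2 + 1 + 6 + 6 + 5 + 1 + 0 = 83

83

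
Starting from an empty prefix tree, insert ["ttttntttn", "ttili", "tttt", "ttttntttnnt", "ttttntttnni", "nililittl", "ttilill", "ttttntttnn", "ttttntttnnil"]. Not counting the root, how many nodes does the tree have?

For each word, the new-node count is its length minus the longest prefix already in the trie:
  "ttttntttn" → 9 new (t, t, t, t, n, t, t, t, n)
  "ttili" → prefix "tt" already present; 3 new (i, l, i)
  "tttt" → prefix "tttt" already present; 0 new (none)
  "ttttntttnnt" → prefix "ttttntttn" already present; 2 new (n, t)
  "ttttntttnni" → prefix "ttttntttnn" already present; 1 new (i)
  "nililittl" → 9 new (n, i, l, i, l, i, t, t, l)
  "ttilill" → prefix "ttili" already present; 2 new (l, l)
  "ttttntttnn" → prefix "ttttntttnn" already present; 0 new (none)
  "ttttntttnnil" → prefix "ttttntttnni" already present; 1 new (l)
Total nodes = 9 + 3 + 0 + 2 + 1 + 9 + 2 + 0 + 1 = 27

27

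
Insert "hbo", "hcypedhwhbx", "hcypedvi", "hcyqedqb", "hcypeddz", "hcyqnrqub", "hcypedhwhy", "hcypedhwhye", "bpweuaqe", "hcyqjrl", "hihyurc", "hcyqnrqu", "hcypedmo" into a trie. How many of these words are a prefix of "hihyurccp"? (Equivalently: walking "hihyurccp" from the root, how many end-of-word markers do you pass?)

1

Check each prefix of "hihyurccp" against the stored set — each match is an end-marker on the path.
Prefixes of the query that are stored words: "hihyurc"
Count: 1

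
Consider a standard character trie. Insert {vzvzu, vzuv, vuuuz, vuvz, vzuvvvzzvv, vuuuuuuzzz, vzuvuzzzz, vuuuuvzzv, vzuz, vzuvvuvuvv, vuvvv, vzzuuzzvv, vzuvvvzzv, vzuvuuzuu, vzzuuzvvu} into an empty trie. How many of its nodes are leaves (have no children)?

13

Leaves are exactly the stored words that no other stored word extends.
Those words: "vuuuuuuzzz", "vuuuuvzzv", "vuuuz", "vuvvv", "vuvz", "vzuvuuzuu", "vzuvuzzzz", "vzuvvuvuvv", "vzuvvvzzvv", "vzuz", "vzvzu", "vzzuuzvvu", "vzzuuzzvv"
Leaf count: 13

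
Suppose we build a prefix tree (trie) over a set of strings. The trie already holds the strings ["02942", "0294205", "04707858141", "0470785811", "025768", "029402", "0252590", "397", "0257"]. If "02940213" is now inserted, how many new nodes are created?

Walking "02940213" from the root, the first 6 characters ("029402") follow existing edges; "1" is the first miss.
So 8 − 6 = 2 new nodes.

2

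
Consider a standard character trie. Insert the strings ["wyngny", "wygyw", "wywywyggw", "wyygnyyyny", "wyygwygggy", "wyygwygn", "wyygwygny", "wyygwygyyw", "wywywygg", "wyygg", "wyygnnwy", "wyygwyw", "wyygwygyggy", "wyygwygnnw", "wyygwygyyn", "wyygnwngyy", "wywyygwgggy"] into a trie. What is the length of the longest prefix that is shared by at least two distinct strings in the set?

Equivalently: take the maximum, over all pairs, of their longest common prefix length.
e.g. "wyygwygyyn" and "wyygwygyyw" share the prefix "wyygwygyy" of length 9; no pair shares a longer one.
Longest shared-prefix length: 9

9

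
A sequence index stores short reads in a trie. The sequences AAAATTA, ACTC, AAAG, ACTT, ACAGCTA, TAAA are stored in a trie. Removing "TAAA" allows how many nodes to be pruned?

4

A node on "TAAA"'s path can go only if nothing else ends at it or branches off below it.
No other word shares any prefix with "TAAA", so all 4 of its nodes go.
Nodes removed: 4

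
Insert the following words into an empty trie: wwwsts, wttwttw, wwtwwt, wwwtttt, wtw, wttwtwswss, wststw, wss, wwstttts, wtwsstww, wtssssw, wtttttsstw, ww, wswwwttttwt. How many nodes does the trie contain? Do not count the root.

Count nodes per top-level branch (shared prefixes stored once):
  'w'-branch (wss, wststw, wswwwttttwt, wtssssw, wtttttsstw, wttwttw, wttwtwswss, wtw, wtwsstww, ww, wwstttts, wwtwwt, wwwsts, wwwtttt): 64 nodes
Sum: 64

64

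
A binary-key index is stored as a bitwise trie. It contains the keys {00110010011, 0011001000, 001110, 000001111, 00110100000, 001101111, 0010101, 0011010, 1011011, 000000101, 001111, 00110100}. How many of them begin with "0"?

11

Filter for entries beginning with "0":
Words under "0": 000000101, 000001111, 0010101, 0011001000, 00110010011, 0011010, 00110100, 00110100000, 001101111, 001110, 001111
Count: 11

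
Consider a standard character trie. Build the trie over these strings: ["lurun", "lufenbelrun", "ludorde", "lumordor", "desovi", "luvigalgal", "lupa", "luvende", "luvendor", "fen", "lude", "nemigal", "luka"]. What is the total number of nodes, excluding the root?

60

For each word, the new-node count is its length minus the longest prefix already in the trie:
  "lurun" → 5 new (l, u, r, u, n)
  "lufenbelrun" → prefix "lu" already present; 9 new (f, e, n, b, e, l, r, u, n)
  "ludorde" → prefix "lu" already present; 5 new (d, o, r, d, e)
  "lumordor" → prefix "lu" already present; 6 new (m, o, r, d, o, r)
  "desovi" → 6 new (d, e, s, o, v, i)
  "luvigalgal" → prefix "lu" already present; 8 new (v, i, g, a, l, g, a, l)
  "lupa" → prefix "lu" already present; 2 new (p, a)
  "luvende" → prefix "luv" already present; 4 new (e, n, d, e)
  "luvendor" → prefix "luvend" already present; 2 new (o, r)
  "fen" → 3 new (f, e, n)
  "lude" → prefix "lud" already present; 1 new (e)
  "nemigal" → 7 new (n, e, m, i, g, a, l)
  "luka" → prefix "lu" already present; 2 new (k, a)
Total nodes = 5 + 9 + 5 + 6 + 6 + 8 + 2 + 4 + 2 + 3 + 1 + 7 + 2 = 60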